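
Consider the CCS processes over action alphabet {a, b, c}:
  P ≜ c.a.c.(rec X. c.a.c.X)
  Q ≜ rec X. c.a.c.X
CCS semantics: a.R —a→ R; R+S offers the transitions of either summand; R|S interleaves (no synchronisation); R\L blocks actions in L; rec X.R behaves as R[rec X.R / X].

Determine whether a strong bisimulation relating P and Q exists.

bisimilar

LTS(P): 4 reachable states
  p0 = c.a.c.(rec X. c.a.c.X) → ··c··> p1
  p1 = a.c.(rec X. c.a.c.X) → ··a··> p2
  p2 = c.(rec X. c.a.c.X) → ··c··> p3
  p3 = rec X. c.a.c.X → ··c··> p1
LTS(Q): 3 reachable states
  q0 = rec X. c.a.c.X → ··c··> q1
  q1 = a.c.(rec X. c.a.c.X) → ··a··> q2
  q2 = c.(rec X. c.a.c.X) → ··c··> q0
Coarsest stable partition (strong bisimilarity classes):
  B0 = {p0, p3, q0}
  B1 = {p1, q1}
  B2 = {p2, q2}
p0 ∈ B0, q0 ∈ B0 → same block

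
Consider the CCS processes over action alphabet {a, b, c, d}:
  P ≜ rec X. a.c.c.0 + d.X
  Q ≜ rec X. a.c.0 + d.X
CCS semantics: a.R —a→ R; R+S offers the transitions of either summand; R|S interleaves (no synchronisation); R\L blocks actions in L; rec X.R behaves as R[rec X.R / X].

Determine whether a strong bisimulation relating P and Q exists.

not bisimilar

LTS(P): 4 reachable states
  m0 = rec X. a.c.c.0 + d.X | -a-> m1, -d-> m0
  m1 = c.c.0 | -c-> m2
  m2 = c.0 | -c-> m3
  m3 = 0 | stopped
LTS(Q): 3 reachable states
  n0 = rec X. a.c.0 + d.X | -a-> n1, -d-> n0
  n1 = c.0 | -c-> n2
  n2 = 0 | stopped
Partition-refinement fixed point:
  B0 = {m0}
  B1 = {m1}
  B2 = {m2, n1}
  B3 = {m3, n2}
  B4 = {n0}
m0 ∈ B0, n0 ∈ B4 → different blocks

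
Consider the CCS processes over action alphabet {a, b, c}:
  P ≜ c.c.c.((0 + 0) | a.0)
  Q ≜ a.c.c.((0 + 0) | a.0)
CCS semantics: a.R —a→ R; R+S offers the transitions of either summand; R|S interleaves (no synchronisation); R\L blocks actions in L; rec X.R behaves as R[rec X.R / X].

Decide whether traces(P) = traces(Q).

trace-distinct — witness ⟨c⟩

LTS(P): 5 reachable states
  s0 = c.c.c.((0 + 0) | a.0) has moves —c→ s1
  s1 = c.c.((0 + 0) | a.0) has moves —c→ s2
  s2 = c.((0 + 0) | a.0) has moves —c→ s3
  s3 = (0 + 0) | a.0 has moves —a→ s4
  s4 = (0 + 0) | 0 has moves (no moves)
LTS(Q): 5 reachable states
  t0 = a.c.c.((0 + 0) | a.0) has moves —a→ t1
  t1 = c.c.((0 + 0) | a.0) has moves —c→ t2
  t2 = c.((0 + 0) | a.0) has moves —c→ t3
  t3 = (0 + 0) | a.0 has moves —a→ t4
  t4 = (0 + 0) | 0 has moves (no moves)
Trace ⟨c⟩ through P, begin at {s0}:
  after c @ step 1: {s1}
  ✓ P
Trace ⟨c⟩ through Q, begin at {t0}:
  after c @ step 1: no successor for Q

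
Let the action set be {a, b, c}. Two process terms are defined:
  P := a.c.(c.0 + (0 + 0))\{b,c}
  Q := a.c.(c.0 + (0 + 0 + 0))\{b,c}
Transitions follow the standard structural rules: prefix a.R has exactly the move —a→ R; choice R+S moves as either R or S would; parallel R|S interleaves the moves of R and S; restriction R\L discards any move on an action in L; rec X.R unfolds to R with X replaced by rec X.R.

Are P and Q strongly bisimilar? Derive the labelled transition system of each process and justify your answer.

P ~ Q

LTS(P): 3 reachable states
  m0 = a.c.(c.0 + (0 + 0))\{b,c} :: —a→ m1
  m1 = c.(c.0 + (0 + 0))\{b,c} :: —c→ m2
  m2 = (c.0 + (0 + 0))\{b,c} :: (no moves)
LTS(Q): 3 reachable states
  n0 = a.c.(c.0 + (0 + 0 + 0))\{b,c} :: —a→ n1
  n1 = c.(c.0 + (0 + 0 + 0))\{b,c} :: —c→ n2
  n2 = (c.0 + (0 + 0 + 0))\{b,c} :: (no moves)
Coarsest stable partition (strong bisimilarity classes):
  B0 = {m0, n0}
  B1 = {m1, n1}
  B2 = {m2, n2}
m0 ∈ B0, n0 ∈ B0 → same block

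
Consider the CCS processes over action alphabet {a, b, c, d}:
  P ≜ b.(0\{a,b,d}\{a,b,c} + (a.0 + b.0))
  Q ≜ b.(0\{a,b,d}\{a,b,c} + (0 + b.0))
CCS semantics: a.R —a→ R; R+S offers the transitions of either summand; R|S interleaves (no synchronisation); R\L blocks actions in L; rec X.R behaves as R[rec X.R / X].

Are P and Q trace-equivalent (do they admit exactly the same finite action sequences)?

NO — witness ⟨ba⟩

LTS(P): 3 reachable states
  s0 = b.(0\{a,b,d}\{a,b,c} + (a.0 + b.0)) has moves —b→ s1
  s1 = 0\{a,b,d}\{a,b,c} + (a.0 + b.0) has moves —a→ s2, —b→ s2
  s2 = 0 has moves (no moves)
LTS(Q): 3 reachable states
  t0 = b.(0\{a,b,d}\{a,b,c} + (0 + b.0)) has moves —b→ t1
  t1 = 0\{a,b,d}\{a,b,c} + (0 + b.0) has moves —b→ t2
  t2 = 0 has moves (no moves)
Run σ = ⟨ba⟩ on P: start {s0}
  step 1 (b): {s1}
  step 2 (a): {s2}
  P completes σ.
Run σ = ⟨ba⟩ on Q: start {t0}
  step 1 (b): {t1}
  step 2 (a): ∅  — Q cannot continue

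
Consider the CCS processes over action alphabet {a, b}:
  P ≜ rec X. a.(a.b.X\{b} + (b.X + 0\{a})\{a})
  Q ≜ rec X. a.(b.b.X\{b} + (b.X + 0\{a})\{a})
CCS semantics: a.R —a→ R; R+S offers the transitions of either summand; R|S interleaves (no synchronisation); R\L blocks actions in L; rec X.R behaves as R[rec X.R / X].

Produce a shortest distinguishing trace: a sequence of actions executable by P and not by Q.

aa

P's transition system — 7 states:
  s0 = rec X. a.(a.b.X\{b} + (b.X + 0\{a})\{a}) | ··a··> s1
  s1 = a.b.(rec X. a.(a.b.X\{b} + (b.X + 0\{a})\{a}))\{b} + (b.(rec X. a.(a.b.X\{b} + (b.X + 0\{a})\{a})) + 0\{a})\{a} | ··a··> s2, ··b··> s3
  s2 = b.(rec X. a.(a.b.X\{b} + (b.X + 0\{a})\{a}))\{b} | ··b··> s4
  s3 = (rec X. a.(a.b.X\{b} + (b.X + 0\{a})\{a}))\{a} | stopped
  s4 = (rec X. a.(a.b.X\{b} + (b.X + 0\{a})\{a}))\{b} | ··a··> s5
  s5 = (a.b.(rec X. a.(a.b.X\{b} + (b.X + 0\{a})\{a}))\{b} + (b.(rec X. a.(a.b.X\{b} + (b.X + 0\{a})\{a})) + 0\{a})\{a})\{b} | ··a··> s6
  s6 = (b.(rec X. a.(a.b.X\{b} + (b.X + 0\{a})\{a}))\{b})\{b} | stopped
Q's transition system — 6 states:
  t0 = rec X. a.(b.b.X\{b} + (b.X + 0\{a})\{a}) | ··a··> t1
  t1 = b.b.(rec X. a.(b.b.X\{b} + (b.X + 0\{a})\{a}))\{b} + (b.(rec X. a.(b.b.X\{b} + (b.X + 0\{a})\{a})) + 0\{a})\{a} | ··b··> t2, ··b··> t3
  t2 = (rec X. a.(b.b.X\{b} + (b.X + 0\{a})\{a}))\{a} | stopped
  t3 = b.(rec X. a.(b.b.X\{b} + (b.X + 0\{a})\{a}))\{b} | ··b··> t4
  t4 = (rec X. a.(b.b.X\{b} + (b.X + 0\{a})\{a}))\{b} | ··a··> t5
  t5 = (b.b.(rec X. a.(b.b.X\{b} + (b.X + 0\{a})\{a}))\{b} + (b.(rec X. a.(b.b.X\{b} + (b.X + 0\{a})\{a})) + 0\{a})\{a})\{b} | stopped
Run σ = ⟨aa⟩ on P: start {s0}
  after a @ step 1: {s1}
  after a @ step 2: {s2}
  ✓ P
Run σ = ⟨aa⟩ on Q: start {t0}
  after a @ step 1: {t1}
  after a @ step 2: no successor for Q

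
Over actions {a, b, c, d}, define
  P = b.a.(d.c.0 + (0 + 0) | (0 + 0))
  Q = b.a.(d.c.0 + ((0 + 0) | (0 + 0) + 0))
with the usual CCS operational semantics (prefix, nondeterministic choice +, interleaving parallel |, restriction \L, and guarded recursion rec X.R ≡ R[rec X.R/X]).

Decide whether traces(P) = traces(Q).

traces(P) = traces(Q)

LTS(P): 5 reachable states
  u0 = b.a.(d.c.0 + (0 + 0) | (0 + 0)) ⊢ --b--▸ u1
  u1 = a.(d.c.0 + (0 + 0) | (0 + 0)) ⊢ --a--▸ u2
  u2 = d.c.0 + (0 + 0) | (0 + 0) ⊢ --d--▸ u3
  u3 = c.0 ⊢ --c--▸ u4
  u4 = 0 ⊢ deadlocked
LTS(Q): 5 reachable states
  v0 = b.a.(d.c.0 + ((0 + 0) | (0 + 0) + 0)) ⊢ --b--▸ v1
  v1 = a.(d.c.0 + ((0 + 0) | (0 + 0) + 0)) ⊢ --a--▸ v2
  v2 = d.c.0 + ((0 + 0) | (0 + 0) + 0) ⊢ --d--▸ v3
  v3 = c.0 ⊢ --c--▸ v4
  v4 = 0 ⊢ deadlocked
Bisimilarity quotient blocks:
  B0 = {u0, v0}
  B1 = {u1, v1}
  B2 = {u2, v2}
  B3 = {u3, v3}
  B4 = {u4, v4}
u0 ∈ B0, v0 ∈ B0 → same block
Bisimilar ⇒ trace-equivalent.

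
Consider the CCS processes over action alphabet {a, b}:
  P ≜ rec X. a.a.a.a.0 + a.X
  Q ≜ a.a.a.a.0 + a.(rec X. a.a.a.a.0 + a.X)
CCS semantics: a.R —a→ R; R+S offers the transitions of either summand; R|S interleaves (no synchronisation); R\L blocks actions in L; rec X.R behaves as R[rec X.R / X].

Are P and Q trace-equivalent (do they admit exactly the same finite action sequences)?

traces(P) = traces(Q)

LTS(P): 5 reachable states
  u0 = rec X. a.a.a.a.0 + a.X → —a→ u0, —a→ u1
  u1 = a.a.a.0 → —a→ u2
  u2 = a.a.0 → —a→ u3
  u3 = a.0 → —a→ u4
  u4 = 0 → (no moves)
LTS(Q): 6 reachable states
  v0 = a.a.a.a.0 + a.(rec X. a.a.a.a.0 + a.X) → —a→ v1, —a→ v2
  v1 = a.a.a.0 → —a→ v3
  v2 = rec X. a.a.a.a.0 + a.X → —a→ v1, —a→ v2
  v3 = a.a.0 → —a→ v4
  v4 = a.0 → —a→ v5
  v5 = 0 → (no moves)
Coarsest stable partition (strong bisimilarity classes):
  B0 = {u0, v0, v2}
  B1 = {u1, v1}
  B2 = {u2, v3}
  B3 = {u3, v4}
  B4 = {u4, v5}
u0 ∈ B0, v0 ∈ B0 → same block
Bisimilar ⇒ trace-equivalent.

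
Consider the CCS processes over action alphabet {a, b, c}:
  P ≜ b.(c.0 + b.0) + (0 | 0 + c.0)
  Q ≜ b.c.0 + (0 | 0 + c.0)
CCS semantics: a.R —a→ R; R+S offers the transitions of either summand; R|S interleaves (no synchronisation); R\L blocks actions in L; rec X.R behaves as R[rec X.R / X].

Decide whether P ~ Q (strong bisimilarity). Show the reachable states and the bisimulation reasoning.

P's transition system — 3 states:
  s0 = b.(c.0 + b.0) + (0 | 0 + c.0) | =b=> s1, =c=> s2
  s1 = c.0 + b.0 | =b=> s2, =c=> s2
  s2 = 0 | ·
Q's transition system — 3 states:
  t0 = b.c.0 + (0 | 0 + c.0) | =b=> t1, =c=> t2
  t1 = c.0 | =c=> t2
  t2 = 0 | ·
Partition-refinement fixed point:
  B0 = {s0}
  B1 = {s2, t2}
  B2 = {s1}
  B3 = {t0}
  B4 = {t1}
s0 ∈ B0, t0 ∈ B3 → different blocks

P ≁ Q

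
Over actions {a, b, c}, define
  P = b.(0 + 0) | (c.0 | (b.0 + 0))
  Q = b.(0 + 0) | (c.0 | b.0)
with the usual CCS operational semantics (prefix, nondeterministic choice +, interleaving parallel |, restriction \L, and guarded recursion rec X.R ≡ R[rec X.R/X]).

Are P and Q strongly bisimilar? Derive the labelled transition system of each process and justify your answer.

P's transition system — 8 states:
  u0 = b.(0 + 0) | (c.0 | (b.0 + 0)) | =b=> u1, =b=> u2, =c=> u3
  u1 = (0 + 0) | (c.0 | (b.0 + 0)) | =b=> u4, =c=> u5
  u2 = b.(0 + 0) | (c.0 | 0) | =b=> u4, =c=> u6
  u3 = b.(0 + 0) | (0 | (b.0 + 0)) | =b=> u5, =b=> u6
  u4 = (0 + 0) | (c.0 | 0) | =c=> u7
  u5 = (0 + 0) | (0 | (b.0 + 0)) | =b=> u7
  u6 = b.(0 + 0) | (0 | 0) | =b=> u7
  u7 = (0 + 0) | (0 | 0) | ∅
Q's transition system — 8 states:
  v0 = b.(0 + 0) | (c.0 | b.0) | =b=> v1, =b=> v2, =c=> v3
  v1 = (0 + 0) | (c.0 | b.0) | =b=> v4, =c=> v5
  v2 = b.(0 + 0) | (c.0 | 0) | =b=> v4, =c=> v6
  v3 = b.(0 + 0) | (0 | b.0) | =b=> v5, =b=> v6
  v4 = (0 + 0) | (c.0 | 0) | =c=> v7
  v5 = (0 + 0) | (0 | b.0) | =b=> v7
  v6 = b.(0 + 0) | (0 | 0) | =b=> v7
  v7 = (0 + 0) | (0 | 0) | ∅
Bisimilarity quotient blocks:
  B0 = {u0, v0}
  B1 = {u1, u2, v1, v2}
  B2 = {u4, v4}
  B3 = {u7, v7}
  B4 = {u5, u6, v5, v6}
  B5 = {u3, v3}
u0 ∈ B0, v0 ∈ B0 → same block

YES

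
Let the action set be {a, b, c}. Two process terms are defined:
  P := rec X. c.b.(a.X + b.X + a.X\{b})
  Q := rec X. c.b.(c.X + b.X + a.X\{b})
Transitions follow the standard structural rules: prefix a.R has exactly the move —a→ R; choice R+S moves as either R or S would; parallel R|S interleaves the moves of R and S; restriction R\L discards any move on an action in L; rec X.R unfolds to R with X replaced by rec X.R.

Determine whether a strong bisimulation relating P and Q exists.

P ≁ Q

LTS(P): 5 reachable states
  p0 = rec X. c.b.(a.X + b.X + a.X\{b}) has moves --c--▸ p1
  p1 = b.(a.(rec X. c.b.(a.X + b.X + a.X\{b})) + b.(rec X. c.b.(a.X + b.X + a.X\{b})) + a.(rec X. c.b.(a.X + b.X + a.X\{b}))\{b}) has moves --b--▸ p2
  p2 = a.(rec X. c.b.(a.X + b.X + a.X\{b})) + b.(rec X. c.b.(a.X + b.X + a.X\{b})) + a.(rec X. c.b.(a.X + b.X + a.X\{b}))\{b} has moves --a--▸ p0, --a--▸ p3, --b--▸ p0
  p3 = (rec X. c.b.(a.X + b.X + a.X\{b}))\{b} has moves --c--▸ p4
  p4 = (b.(a.(rec X. c.b.(a.X + b.X + a.X\{b})) + b.(rec X. c.b.(a.X + b.X + a.X\{b})) + a.(rec X. c.b.(a.X + b.X + a.X\{b}))\{b}))\{b} has moves stopped
LTS(Q): 5 reachable states
  q0 = rec X. c.b.(c.X + b.X + a.X\{b}) has moves --c--▸ q1
  q1 = b.(c.(rec X. c.b.(c.X + b.X + a.X\{b})) + b.(rec X. c.b.(c.X + b.X + a.X\{b})) + a.(rec X. c.b.(c.X + b.X + a.X\{b}))\{b}) has moves --b--▸ q2
  q2 = c.(rec X. c.b.(c.X + b.X + a.X\{b})) + b.(rec X. c.b.(c.X + b.X + a.X\{b})) + a.(rec X. c.b.(c.X + b.X + a.X\{b}))\{b} has moves --a--▸ q3, --b--▸ q0, --c--▸ q0
  q3 = (rec X. c.b.(c.X + b.X + a.X\{b}))\{b} has moves --c--▸ q4
  q4 = (b.(c.(rec X. c.b.(c.X + b.X + a.X\{b})) + b.(rec X. c.b.(c.X + b.X + a.X\{b})) + a.(rec X. c.b.(c.X + b.X + a.X\{b}))\{b}))\{b} has moves stopped
Bisimilarity quotient blocks:
  B0 = {p0}
  B1 = {p1}
  B2 = {p2}
  B3 = {p3, q3}
  B4 = {p4, q4}
  B5 = {q0}
  B6 = {q1}
  B7 = {q2}
p0 ∈ B0, q0 ∈ B5 → different blocks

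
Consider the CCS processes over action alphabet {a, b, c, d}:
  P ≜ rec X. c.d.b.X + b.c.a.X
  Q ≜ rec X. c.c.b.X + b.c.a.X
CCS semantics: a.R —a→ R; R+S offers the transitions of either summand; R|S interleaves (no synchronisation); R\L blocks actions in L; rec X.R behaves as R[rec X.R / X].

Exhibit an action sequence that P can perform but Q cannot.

cd

LTS(P): 5 reachable states
  s0 = rec X. c.d.b.X + b.c.a.X has moves -b-> s1, -c-> s2
  s1 = c.a.(rec X. c.d.b.X + b.c.a.X) has moves -c-> s3
  s2 = d.b.(rec X. c.d.b.X + b.c.a.X) has moves -d-> s4
  s3 = a.(rec X. c.d.b.X + b.c.a.X) has moves -a-> s0
  s4 = b.(rec X. c.d.b.X + b.c.a.X) has moves -b-> s0
LTS(Q): 5 reachable states
  t0 = rec X. c.c.b.X + b.c.a.X has moves -b-> t1, -c-> t2
  t1 = c.a.(rec X. c.c.b.X + b.c.a.X) has moves -c-> t3
  t2 = c.b.(rec X. c.c.b.X + b.c.a.X) has moves -c-> t4
  t3 = a.(rec X. c.c.b.X + b.c.a.X) has moves -a-> t0
  t4 = b.(rec X. c.c.b.X + b.c.a.X) has moves -b-> t0
Trace ⟨cd⟩ through P, begin at {s0}:
  step 1 (c): {s2}
  step 2 (d): {s4}
  P completes σ.
Trace ⟨cd⟩ through Q, begin at {t0}:
  step 1 (c): {t2}
  step 2 (d): no successor for Q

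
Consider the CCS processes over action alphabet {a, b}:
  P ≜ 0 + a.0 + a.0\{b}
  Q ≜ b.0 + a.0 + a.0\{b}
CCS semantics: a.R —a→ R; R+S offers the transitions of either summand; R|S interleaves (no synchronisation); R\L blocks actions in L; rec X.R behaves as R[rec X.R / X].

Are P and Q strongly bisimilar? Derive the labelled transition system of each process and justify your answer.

not bisimilar

P's transition system — 3 states:
  s0 = 0 + a.0 + a.0\{b} | —a→ s1, —a→ s2
  s1 = 0 | stopped
  s2 = 0\{b} | stopped
Q's transition system — 3 states:
  t0 = b.0 + a.0 + a.0\{b} | —a→ t1, —a→ t2, —b→ t1
  t1 = 0 | stopped
  t2 = 0\{b} | stopped
Partition-refinement fixed point:
  B0 = {s0}
  B1 = {s1, s2, t1, t2}
  B2 = {t0}
s0 ∈ B0, t0 ∈ B2 → different blocks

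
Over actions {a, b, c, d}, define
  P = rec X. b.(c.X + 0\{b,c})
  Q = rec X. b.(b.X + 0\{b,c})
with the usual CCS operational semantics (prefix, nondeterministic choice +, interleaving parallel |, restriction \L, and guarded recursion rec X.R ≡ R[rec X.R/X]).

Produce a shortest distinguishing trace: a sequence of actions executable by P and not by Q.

P's transition system — 2 states:
  u0 = rec X. b.(c.X + 0\{b,c}) | -b-> u1
  u1 = c.(rec X. b.(c.X + 0\{b,c})) + 0\{b,c} | -c-> u0
Q's transition system — 2 states:
  v0 = rec X. b.(b.X + 0\{b,c}) | -b-> v1
  v1 = b.(rec X. b.(b.X + 0\{b,c})) + 0\{b,c} | -b-> v0
Trace ⟨bc⟩ through P, begin at {u0}:
  step 1 (b): {u1}
  step 2 (c): {u0}
  ✓ P
Trace ⟨bc⟩ through Q, begin at {v0}:
  step 1 (b): {v1}
  step 2 (c): ∅  — Q cannot continue

bc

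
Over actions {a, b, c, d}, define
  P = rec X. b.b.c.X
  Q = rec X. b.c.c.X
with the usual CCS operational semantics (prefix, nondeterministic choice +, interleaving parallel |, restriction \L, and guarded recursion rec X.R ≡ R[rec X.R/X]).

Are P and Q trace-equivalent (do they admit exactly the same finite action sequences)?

trace-distinct — witness ⟨bb⟩

P's transition system — 3 states:
  p0 = rec X. b.b.c.X | =b=> p1
  p1 = b.c.(rec X. b.b.c.X) | =b=> p2
  p2 = c.(rec X. b.b.c.X) | =c=> p0
Q's transition system — 3 states:
  q0 = rec X. b.c.c.X | =b=> q1
  q1 = c.c.(rec X. b.c.c.X) | =c=> q2
  q2 = c.(rec X. b.c.c.X) | =c=> q0
Run σ = ⟨bb⟩ on P: start {p0}
  step 1 (b): {p1}
  step 2 (b): {p2}
  P completes σ.
Run σ = ⟨bb⟩ on Q: start {q0}
  step 1 (b): {q1}
  step 2 (b): ∅ (Q stuck)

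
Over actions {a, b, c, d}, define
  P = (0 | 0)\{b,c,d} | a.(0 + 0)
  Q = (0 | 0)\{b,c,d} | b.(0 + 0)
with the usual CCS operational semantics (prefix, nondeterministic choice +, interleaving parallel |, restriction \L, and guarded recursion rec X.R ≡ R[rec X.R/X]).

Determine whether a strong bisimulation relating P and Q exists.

not bisimilar

LTS(P): 2 reachable states
  s0 = (0 | 0)\{b,c,d} | a.(0 + 0) has moves —a→ s1
  s1 = (0 | 0)\{b,c,d} | (0 + 0) has moves (no moves)
LTS(Q): 2 reachable states
  t0 = (0 | 0)\{b,c,d} | b.(0 + 0) has moves —b→ t1
  t1 = (0 | 0)\{b,c,d} | (0 + 0) has moves (no moves)
Bisimilarity quotient blocks:
  B0 = {s0}
  B1 = {s1, t1}
  B2 = {t0}
s0 ∈ B0, t0 ∈ B2 → different blocks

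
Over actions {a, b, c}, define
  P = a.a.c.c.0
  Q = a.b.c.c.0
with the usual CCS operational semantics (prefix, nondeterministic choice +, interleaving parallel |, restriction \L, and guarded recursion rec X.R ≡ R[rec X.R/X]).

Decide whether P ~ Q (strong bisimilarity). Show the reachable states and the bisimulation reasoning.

P's transition system — 5 states:
  p0 = a.a.c.c.0 ⊢ -a-> p1
  p1 = a.c.c.0 ⊢ -a-> p2
  p2 = c.c.0 ⊢ -c-> p3
  p3 = c.0 ⊢ -c-> p4
  p4 = 0 ⊢ ·
Q's transition system — 5 states:
  q0 = a.b.c.c.0 ⊢ -a-> q1
  q1 = b.c.c.0 ⊢ -b-> q2
  q2 = c.c.0 ⊢ -c-> q3
  q3 = c.0 ⊢ -c-> q4
  q4 = 0 ⊢ ·
Coarsest stable partition (strong bisimilarity classes):
  B0 = {p0}
  B1 = {p1}
  B2 = {p2, q2}
  B3 = {p3, q3}
  B4 = {p4, q4}
  B5 = {q0}
  B6 = {q1}
p0 ∈ B0, q0 ∈ B5 → different blocks

not bisimilar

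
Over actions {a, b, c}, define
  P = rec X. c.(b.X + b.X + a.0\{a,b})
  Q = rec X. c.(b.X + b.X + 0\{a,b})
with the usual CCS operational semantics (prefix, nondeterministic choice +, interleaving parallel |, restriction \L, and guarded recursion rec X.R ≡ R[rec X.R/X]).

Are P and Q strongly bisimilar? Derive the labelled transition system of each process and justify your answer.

P's transition system — 3 states:
  u0 = rec X. c.(b.X + b.X + a.0\{a,b}) ⊢ --c--▸ u1
  u1 = b.(rec X. c.(b.X + b.X + a.0\{a,b})) + b.(rec X. c.(b.X + b.X + a.0\{a,b})) + a.0\{a,b} ⊢ --a--▸ u2, --b--▸ u0
  u2 = 0\{a,b} ⊢ ∅
Q's transition system — 2 states:
  v0 = rec X. c.(b.X + b.X + 0\{a,b}) ⊢ --c--▸ v1
  v1 = b.(rec X. c.(b.X + b.X + 0\{a,b})) + b.(rec X. c.(b.X + b.X + 0\{a,b})) + 0\{a,b} ⊢ --b--▸ v0
Coarsest stable partition (strong bisimilarity classes):
  B0 = {u0}
  B1 = {u1}
  B2 = {u2}
  B3 = {v0}
  B4 = {v1}
u0 ∈ B0, v0 ∈ B3 → different blocks

not bisimilar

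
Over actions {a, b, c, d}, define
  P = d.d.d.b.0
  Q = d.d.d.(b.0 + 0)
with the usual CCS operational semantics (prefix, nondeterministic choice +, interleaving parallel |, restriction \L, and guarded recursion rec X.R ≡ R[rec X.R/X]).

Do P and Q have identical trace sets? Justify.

P's transition system — 5 states:
  m0 = d.d.d.b.0 :: —d→ m1
  m1 = d.d.b.0 :: —d→ m2
  m2 = d.b.0 :: —d→ m3
  m3 = b.0 :: —b→ m4
  m4 = 0 :: stopped
Q's transition system — 5 states:
  n0 = d.d.d.(b.0 + 0) :: —d→ n1
  n1 = d.d.(b.0 + 0) :: —d→ n2
  n2 = d.(b.0 + 0) :: —d→ n3
  n3 = b.0 + 0 :: —b→ n4
  n4 = 0 :: stopped
Coarsest stable partition (strong bisimilarity classes):
  B0 = {m0, n0}
  B1 = {m1, n1}
  B2 = {m2, n2}
  B3 = {m3, n3}
  B4 = {m4, n4}
m0 ∈ B0, n0 ∈ B0 → same block
Bisimilar ⇒ trace-equivalent.

YES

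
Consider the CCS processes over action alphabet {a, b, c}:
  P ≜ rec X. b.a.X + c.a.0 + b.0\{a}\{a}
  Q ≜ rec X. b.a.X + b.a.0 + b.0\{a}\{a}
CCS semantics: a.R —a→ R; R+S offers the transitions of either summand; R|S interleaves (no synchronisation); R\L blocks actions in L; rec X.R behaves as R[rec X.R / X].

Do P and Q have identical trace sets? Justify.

LTS(P): 5 reachable states
  m0 = rec X. b.a.X + c.a.0 + b.0\{a}\{a} has moves —b→ m1, —b→ m2, —c→ m3
  m1 = 0\{a}\{a} has moves stopped
  m2 = a.(rec X. b.a.X + c.a.0 + b.0\{a}\{a}) has moves —a→ m0
  m3 = a.0 has moves —a→ m4
  m4 = 0 has moves stopped
LTS(Q): 5 reachable states
  n0 = rec X. b.a.X + b.a.0 + b.0\{a}\{a} has moves —b→ n1, —b→ n2, —b→ n3
  n1 = 0\{a}\{a} has moves stopped
  n2 = a.(rec X. b.a.X + b.a.0 + b.0\{a}\{a}) has moves —a→ n0
  n3 = a.0 has moves —a→ n4
  n4 = 0 has moves stopped
Trace ⟨c⟩ through P, begin at {m0}:
  after c @ step 1: {m3}
  P completes σ.
Trace ⟨c⟩ through Q, begin at {n0}:
  after c @ step 1: ∅  — Q cannot continue

trace-distinct — witness ⟨c⟩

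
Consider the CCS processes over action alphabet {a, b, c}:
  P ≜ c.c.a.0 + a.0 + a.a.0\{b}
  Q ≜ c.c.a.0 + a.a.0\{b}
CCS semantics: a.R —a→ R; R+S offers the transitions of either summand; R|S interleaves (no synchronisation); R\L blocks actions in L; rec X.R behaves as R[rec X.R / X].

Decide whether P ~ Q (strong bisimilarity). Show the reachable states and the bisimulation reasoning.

Reachable graph of P (6 states):
  u0 = c.c.a.0 + a.0 + a.a.0\{b} → -a-> u1, -a-> u2, -c-> u3
  u1 = 0 → ∅
  u2 = a.0\{b} → -a-> u4
  u3 = c.a.0 → -c-> u5
  u4 = 0\{b} → ∅
  u5 = a.0 → -a-> u1
Reachable graph of Q (6 states):
  v0 = c.c.a.0 + a.a.0\{b} → -a-> v1, -c-> v2
  v1 = a.0\{b} → -a-> v3
  v2 = c.a.0 → -c-> v4
  v3 = 0\{b} → ∅
  v4 = a.0 → -a-> v5
  v5 = 0 → ∅
Bisimilarity quotient blocks:
  B0 = {u0}
  B1 = {u1, u4, v3, v5}
  B2 = {u3, v2}
  B3 = {u2, u5, v1, v4}
  B4 = {v0}
u0 ∈ B0, v0 ∈ B4 → different blocks

not bisimilar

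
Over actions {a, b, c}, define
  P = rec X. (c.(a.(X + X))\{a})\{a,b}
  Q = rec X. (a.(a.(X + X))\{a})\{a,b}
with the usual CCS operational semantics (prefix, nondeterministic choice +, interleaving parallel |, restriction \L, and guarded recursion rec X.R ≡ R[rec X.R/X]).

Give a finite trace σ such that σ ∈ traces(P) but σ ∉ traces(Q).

Reachable graph of P (2 states):
  p0 = rec X. (c.(a.(X + X))\{a})\{a,b} | --c--▸ p1
  p1 = (a.((rec X. (c.(a.(X + X))\{a})\{a,b}) + (rec X. (c.(a.(X + X))\{a})\{a,b})))\{a}\{a,b} | stopped
Reachable graph of Q (1 states):
  q0 = rec X. (a.(a.(X + X))\{a})\{a,b} | stopped
Run σ = ⟨c⟩ on P: start {p0}
  after c @ step 1: {p1}
  ✓ P
Run σ = ⟨c⟩ on Q: start {q0}
  after c @ step 1: ∅ (Q stuck)

c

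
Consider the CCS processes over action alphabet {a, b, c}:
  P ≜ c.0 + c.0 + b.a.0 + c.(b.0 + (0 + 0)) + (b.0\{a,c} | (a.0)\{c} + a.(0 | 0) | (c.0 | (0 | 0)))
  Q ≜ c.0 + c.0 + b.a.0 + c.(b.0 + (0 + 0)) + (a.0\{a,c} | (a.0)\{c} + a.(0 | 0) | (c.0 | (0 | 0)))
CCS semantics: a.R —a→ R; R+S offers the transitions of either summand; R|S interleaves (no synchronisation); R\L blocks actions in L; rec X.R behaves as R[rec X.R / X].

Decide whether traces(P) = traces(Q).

Reachable graph of P (10 states):
  u0 = c.0 + c.0 + b.a.0 + c.(b.0 + (0 + 0)) + (b.0\{a,c} | (a.0)\{c} + a.(0 | 0) | (c.0 | (0 | 0))) :: =a=> u1, =a=> u2, =b=> u3, =b=> u4, =c=> u5, =c=> u6, =c=> u7
  u1 = 0 | 0 | (c.0 | (0 | 0)) :: =c=> u8
  u2 = b.0\{a,c} | 0\{c} :: =b=> u9
  u3 = 0\{a,c} | (a.0)\{c} :: =a=> u9
  u4 = a.0 :: =a=> u5
  u5 = 0 :: deadlocked
  u6 = a.(0 | 0) | (0 | (0 | 0)) :: =a=> u8
  u7 = b.0 + (0 + 0) :: =b=> u5
  u8 = 0 | 0 | (0 | (0 | 0)) :: deadlocked
  u9 = 0\{a,c} | 0\{c} :: deadlocked
Reachable graph of Q (10 states):
  v0 = c.0 + c.0 + b.a.0 + c.(b.0 + (0 + 0)) + (a.0\{a,c} | (a.0)\{c} + a.(0 | 0) | (c.0 | (0 | 0))) :: =a=> v1, =a=> v2, =a=> v3, =b=> v4, =c=> v5, =c=> v6, =c=> v7
  v1 = 0 | 0 | (c.0 | (0 | 0)) :: =c=> v8
  v2 = 0\{a,c} | (a.0)\{c} :: =a=> v9
  v3 = a.0\{a,c} | 0\{c} :: =a=> v9
  v4 = a.0 :: =a=> v5
  v5 = 0 :: deadlocked
  v6 = a.(0 | 0) | (0 | (0 | 0)) :: =a=> v8
  v7 = b.0 + (0 + 0) :: =b=> v5
  v8 = 0 | 0 | (0 | (0 | 0)) :: deadlocked
  v9 = 0\{a,c} | 0\{c} :: deadlocked
Trace ⟨ab⟩ through P, begin at {u0}:
  after a @ step 1: {u1, u2}
  after b @ step 2: {u9}
  ✓ P
Trace ⟨ab⟩ through Q, begin at {v0}:
  after a @ step 1: {v1, v2, v3}
  after b @ step 2: no successor for Q

NO — witness ⟨ab⟩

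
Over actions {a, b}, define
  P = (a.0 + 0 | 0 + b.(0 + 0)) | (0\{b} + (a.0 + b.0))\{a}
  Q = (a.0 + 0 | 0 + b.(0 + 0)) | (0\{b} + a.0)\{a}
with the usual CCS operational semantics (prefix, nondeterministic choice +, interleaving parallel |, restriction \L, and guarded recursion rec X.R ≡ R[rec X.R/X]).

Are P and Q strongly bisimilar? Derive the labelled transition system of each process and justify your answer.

P ≁ Q

Reachable graph of P (6 states):
  s0 = (a.0 + 0 | 0 + b.(0 + 0)) | (0\{b} + (a.0 + b.0))\{a} | -a-> s1, -b-> s2, -b-> s3
  s1 = 0 | (0\{b} + (a.0 + b.0))\{a} | -b-> s4
  s2 = (0 + 0) | (0\{b} + (a.0 + b.0))\{a} | -b-> s5
  s3 = (a.0 + 0 | 0 + b.(0 + 0)) | 0\{a} | -a-> s4, -b-> s5
  s4 = 0 | 0\{a} | ∅
  s5 = (0 + 0) | 0\{a} | ∅
Reachable graph of Q (3 states):
  t0 = (a.0 + 0 | 0 + b.(0 + 0)) | (0\{b} + a.0)\{a} | -a-> t1, -b-> t2
  t1 = 0 | (0\{b} + a.0)\{a} | ∅
  t2 = (0 + 0) | (0\{b} + a.0)\{a} | ∅
Coarsest stable partition (strong bisimilarity classes):
  B0 = {s0}
  B1 = {s3, t0}
  B2 = {s4, s5, t1, t2}
  B3 = {s1, s2}
s0 ∈ B0, t0 ∈ B1 → different blocks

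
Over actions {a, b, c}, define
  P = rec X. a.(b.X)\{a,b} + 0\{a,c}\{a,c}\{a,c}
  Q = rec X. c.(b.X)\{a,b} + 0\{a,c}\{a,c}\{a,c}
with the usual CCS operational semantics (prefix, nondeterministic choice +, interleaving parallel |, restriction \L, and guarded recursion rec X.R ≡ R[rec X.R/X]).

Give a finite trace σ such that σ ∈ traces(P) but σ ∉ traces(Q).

LTS(P): 2 reachable states
  u0 = rec X. a.(b.X)\{a,b} + 0\{a,c}\{a,c}\{a,c} ⊢ =a=> u1
  u1 = (b.(rec X. a.(b.X)\{a,b} + 0\{a,c}\{a,c}\{a,c}))\{a,b} ⊢ ·
LTS(Q): 2 reachable states
  v0 = rec X. c.(b.X)\{a,b} + 0\{a,c}\{a,c}\{a,c} ⊢ =c=> v1
  v1 = (b.(rec X. c.(b.X)\{a,b} + 0\{a,c}\{a,c}\{a,c}))\{a,b} ⊢ ·
Executing a from P (initial set {u0}):
  step 1 (a): {u1}
  — P admits the full trace.
Executing a from Q (initial set {v0}):
  step 1 (a): ∅  — Q cannot continue

a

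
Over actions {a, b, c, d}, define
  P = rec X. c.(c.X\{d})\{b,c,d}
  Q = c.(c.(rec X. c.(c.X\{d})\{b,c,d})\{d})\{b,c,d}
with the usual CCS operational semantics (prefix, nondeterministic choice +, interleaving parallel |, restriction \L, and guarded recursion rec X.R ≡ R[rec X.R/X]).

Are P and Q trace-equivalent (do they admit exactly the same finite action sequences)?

P's transition system — 2 states:
  p0 = rec X. c.(c.X\{d})\{b,c,d} has moves —c→ p1
  p1 = (c.(rec X. c.(c.X\{d})\{b,c,d})\{d})\{b,c,d} has moves (no moves)
Q's transition system — 2 states:
  q0 = c.(c.(rec X. c.(c.X\{d})\{b,c,d})\{d})\{b,c,d} has moves —c→ q1
  q1 = (c.(rec X. c.(c.X\{d})\{b,c,d})\{d})\{b,c,d} has moves (no moves)
Bisimilarity quotient blocks:
  B0 = {p0, q0}
  B1 = {p1, q1}
p0 ∈ B0, q0 ∈ B0 → same block
Bisimilar ⇒ trace-equivalent.

traces(P) = traces(Q)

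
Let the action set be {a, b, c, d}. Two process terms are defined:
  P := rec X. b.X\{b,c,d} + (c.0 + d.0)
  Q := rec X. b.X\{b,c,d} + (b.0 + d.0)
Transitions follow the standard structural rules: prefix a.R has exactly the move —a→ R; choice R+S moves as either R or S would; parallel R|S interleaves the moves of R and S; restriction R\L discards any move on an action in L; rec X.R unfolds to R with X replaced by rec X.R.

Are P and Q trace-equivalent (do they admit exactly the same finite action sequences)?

traces(P) ≠ traces(Q) — witness ⟨c⟩

P's transition system — 3 states:
  m0 = rec X. b.X\{b,c,d} + (c.0 + d.0) ⊢ --b--▸ m1, --c--▸ m2, --d--▸ m2
  m1 = (rec X. b.X\{b,c,d} + (c.0 + d.0))\{b,c,d} ⊢ stopped
  m2 = 0 ⊢ stopped
Q's transition system — 3 states:
  n0 = rec X. b.X\{b,c,d} + (b.0 + d.0) ⊢ --b--▸ n1, --b--▸ n2, --d--▸ n2
  n1 = (rec X. b.X\{b,c,d} + (b.0 + d.0))\{b,c,d} ⊢ stopped
  n2 = 0 ⊢ stopped
Trace ⟨c⟩ through P, begin at {m0}:
  step 1 (c): {m2}
  P completes σ.
Trace ⟨c⟩ through Q, begin at {n0}:
  step 1 (c): ∅ (Q stuck)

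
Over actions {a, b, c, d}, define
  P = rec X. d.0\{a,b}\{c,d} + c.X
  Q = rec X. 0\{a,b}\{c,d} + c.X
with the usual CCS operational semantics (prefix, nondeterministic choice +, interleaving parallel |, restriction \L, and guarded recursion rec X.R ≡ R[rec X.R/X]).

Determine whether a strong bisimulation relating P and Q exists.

LTS(P): 2 reachable states
  p0 = rec X. d.0\{a,b}\{c,d} + c.X :: —c→ p0, —d→ p1
  p1 = 0\{a,b}\{c,d} :: deadlocked
LTS(Q): 1 reachable states
  q0 = rec X. 0\{a,b}\{c,d} + c.X :: —c→ q0
Coarsest stable partition (strong bisimilarity classes):
  B0 = {p0}
  B1 = {p1}
  B2 = {q0}
p0 ∈ B0, q0 ∈ B2 → different blocks

P ≁ Q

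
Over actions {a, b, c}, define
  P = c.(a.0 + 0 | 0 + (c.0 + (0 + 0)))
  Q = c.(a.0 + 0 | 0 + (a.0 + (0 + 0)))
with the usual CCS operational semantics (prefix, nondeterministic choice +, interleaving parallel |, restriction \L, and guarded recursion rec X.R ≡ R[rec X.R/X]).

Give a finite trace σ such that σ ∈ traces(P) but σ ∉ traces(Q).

P's transition system — 3 states:
  m0 = c.(a.0 + 0 | 0 + (c.0 + (0 + 0))) | ··c··> m1
  m1 = a.0 + 0 | 0 + (c.0 + (0 + 0)) | ··a··> m2, ··c··> m2
  m2 = 0 | deadlocked
Q's transition system — 3 states:
  n0 = c.(a.0 + 0 | 0 + (a.0 + (0 + 0))) | ··c··> n1
  n1 = a.0 + 0 | 0 + (a.0 + (0 + 0)) | ··a··> n2
  n2 = 0 | deadlocked
Trace ⟨cc⟩ through P, begin at {m0}:
  step 1 (c): {m1}
  step 2 (c): {m2}
  ✓ P
Trace ⟨cc⟩ through Q, begin at {n0}:
  step 1 (c): {n1}
  step 2 (c): ∅ (Q stuck)

cc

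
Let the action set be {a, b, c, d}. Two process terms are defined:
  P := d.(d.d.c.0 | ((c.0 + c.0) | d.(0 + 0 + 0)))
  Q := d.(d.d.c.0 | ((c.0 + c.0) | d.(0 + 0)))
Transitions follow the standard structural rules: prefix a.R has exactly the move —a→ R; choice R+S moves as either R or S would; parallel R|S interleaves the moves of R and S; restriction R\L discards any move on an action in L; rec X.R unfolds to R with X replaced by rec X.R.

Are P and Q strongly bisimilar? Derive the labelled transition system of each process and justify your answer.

bisimilar

Reachable graph of P (17 states):
  u0 = d.(d.d.c.0 | ((c.0 + c.0) | d.(0 + 0 + 0))) ⊢ -d-> u1
  u1 = d.d.c.0 | ((c.0 + c.0) | d.(0 + 0 + 0)) ⊢ -c-> u2, -d-> u3, -d-> u4
  u2 = d.d.c.0 | (0 | d.(0 + 0 + 0)) ⊢ -d-> u5, -d-> u6
  u3 = d.c.0 | ((c.0 + c.0) | d.(0 + 0 + 0)) ⊢ -c-> u5, -d-> u7, -d-> u8
  u4 = d.d.c.0 | ((c.0 + c.0) | (0 + 0 + 0)) ⊢ -c-> u6, -d-> u8
  u5 = d.c.0 | (0 | d.(0 + 0 + 0)) ⊢ -d-> u10, -d-> u9
  u6 = d.d.c.0 | (0 | (0 + 0 + 0)) ⊢ -d-> u10
  u7 = c.0 | ((c.0 + c.0) | d.(0 + 0 + 0)) ⊢ -c-> u11, -c-> u9, -d-> u12
  u8 = d.c.0 | ((c.0 + c.0) | (0 + 0 + 0)) ⊢ -c-> u10, -d-> u12
  u9 = c.0 | (0 | d.(0 + 0 + 0)) ⊢ -c-> u13, -d-> u14
  u10 = d.c.0 | (0 | (0 + 0 + 0)) ⊢ -d-> u14
  u11 = 0 | ((c.0 + c.0) | d.(0 + 0 + 0)) ⊢ -c-> u13, -d-> u15
  u12 = c.0 | ((c.0 + c.0) | (0 + 0 + 0)) ⊢ -c-> u14, -c-> u15
  u13 = 0 | (0 | d.(0 + 0 + 0)) ⊢ -d-> u16
  u14 = c.0 | (0 | (0 + 0 + 0)) ⊢ -c-> u16
  u15 = 0 | ((c.0 + c.0) | (0 + 0 + 0)) ⊢ -c-> u16
  u16 = 0 | (0 | (0 + 0 + 0)) ⊢ stopped
Reachable graph of Q (17 states):
  v0 = d.(d.d.c.0 | ((c.0 + c.0) | d.(0 + 0))) ⊢ -d-> v1
  v1 = d.d.c.0 | ((c.0 + c.0) | d.(0 + 0)) ⊢ -c-> v2, -d-> v3, -d-> v4
  v2 = d.d.c.0 | (0 | d.(0 + 0)) ⊢ -d-> v5, -d-> v6
  v3 = d.c.0 | ((c.0 + c.0) | d.(0 + 0)) ⊢ -c-> v5, -d-> v7, -d-> v8
  v4 = d.d.c.0 | ((c.0 + c.0) | (0 + 0)) ⊢ -c-> v6, -d-> v8
  v5 = d.c.0 | (0 | d.(0 + 0)) ⊢ -d-> v10, -d-> v9
  v6 = d.d.c.0 | (0 | (0 + 0)) ⊢ -d-> v10
  v7 = c.0 | ((c.0 + c.0) | d.(0 + 0)) ⊢ -c-> v11, -c-> v9, -d-> v12
  v8 = d.c.0 | ((c.0 + c.0) | (0 + 0)) ⊢ -c-> v10, -d-> v12
  v9 = c.0 | (0 | d.(0 + 0)) ⊢ -c-> v13, -d-> v14
  v10 = d.c.0 | (0 | (0 + 0)) ⊢ -d-> v14
  v11 = 0 | ((c.0 + c.0) | d.(0 + 0)) ⊢ -c-> v13, -d-> v15
  v12 = c.0 | ((c.0 + c.0) | (0 + 0)) ⊢ -c-> v14, -c-> v15
  v13 = 0 | (0 | d.(0 + 0)) ⊢ -d-> v16
  v14 = c.0 | (0 | (0 + 0)) ⊢ -c-> v16
  v15 = 0 | ((c.0 + c.0) | (0 + 0)) ⊢ -c-> v16
  v16 = 0 | (0 | (0 + 0)) ⊢ stopped
Coarsest stable partition (strong bisimilarity classes):
  B0 = {u0, v0}
  B1 = {u1, v1}
  B2 = {u3, v3}
  B3 = {u5, v5}
  B4 = {u11, u9, v11, v9}
  B5 = {u13, v13}
  B6 = {u16, v16}
  B7 = {u14, u15, v14, v15}
  B8 = {u10, v10}
  B9 = {u8, v8}
  B10 = {u12, v12}
  B11 = {u7, v7}
  B12 = {u4, v4}
  B13 = {u6, v6}
  B14 = {u2, v2}
u0 ∈ B0, v0 ∈ B0 → same block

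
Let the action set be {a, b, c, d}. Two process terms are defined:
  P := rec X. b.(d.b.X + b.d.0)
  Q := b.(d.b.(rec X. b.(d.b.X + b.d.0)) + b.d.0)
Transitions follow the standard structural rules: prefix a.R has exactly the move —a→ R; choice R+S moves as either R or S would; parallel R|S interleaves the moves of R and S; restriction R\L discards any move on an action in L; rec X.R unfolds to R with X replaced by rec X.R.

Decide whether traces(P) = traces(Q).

traces(P) = traces(Q)

Reachable graph of P (5 states):
  m0 = rec X. b.(d.b.X + b.d.0) → --b--▸ m1
  m1 = d.b.(rec X. b.(d.b.X + b.d.0)) + b.d.0 → --b--▸ m2, --d--▸ m3
  m2 = d.0 → --d--▸ m4
  m3 = b.(rec X. b.(d.b.X + b.d.0)) → --b--▸ m0
  m4 = 0 → ·
Reachable graph of Q (6 states):
  n0 = b.(d.b.(rec X. b.(d.b.X + b.d.0)) + b.d.0) → --b--▸ n1
  n1 = d.b.(rec X. b.(d.b.X + b.d.0)) + b.d.0 → --b--▸ n2, --d--▸ n3
  n2 = d.0 → --d--▸ n4
  n3 = b.(rec X. b.(d.b.X + b.d.0)) → --b--▸ n5
  n4 = 0 → ·
  n5 = rec X. b.(d.b.X + b.d.0) → --b--▸ n1
Bisimilarity quotient blocks:
  B0 = {m0, n0, n5}
  B1 = {m1, n1}
  B2 = {m3, n3}
  B3 = {m2, n2}
  B4 = {m4, n4}
m0 ∈ B0, n0 ∈ B0 → same block
Bisimilar ⇒ trace-equivalent.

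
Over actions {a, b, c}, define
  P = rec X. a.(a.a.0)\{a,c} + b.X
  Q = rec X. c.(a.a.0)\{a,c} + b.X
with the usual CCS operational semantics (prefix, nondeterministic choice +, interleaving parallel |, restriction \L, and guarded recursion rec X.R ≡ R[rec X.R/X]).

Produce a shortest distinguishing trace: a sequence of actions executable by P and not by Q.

Reachable graph of P (2 states):
  s0 = rec X. a.(a.a.0)\{a,c} + b.X | ··a··> s1, ··b··> s0
  s1 = (a.a.0)\{a,c} | ∅
Reachable graph of Q (2 states):
  t0 = rec X. c.(a.a.0)\{a,c} + b.X | ··b··> t0, ··c··> t1
  t1 = (a.a.0)\{a,c} | ∅
Executing a from P (initial set {s0}):
  step 1 (a): {s1}
  P completes σ.
Executing a from Q (initial set {t0}):
  step 1 (a): no successor for Q

a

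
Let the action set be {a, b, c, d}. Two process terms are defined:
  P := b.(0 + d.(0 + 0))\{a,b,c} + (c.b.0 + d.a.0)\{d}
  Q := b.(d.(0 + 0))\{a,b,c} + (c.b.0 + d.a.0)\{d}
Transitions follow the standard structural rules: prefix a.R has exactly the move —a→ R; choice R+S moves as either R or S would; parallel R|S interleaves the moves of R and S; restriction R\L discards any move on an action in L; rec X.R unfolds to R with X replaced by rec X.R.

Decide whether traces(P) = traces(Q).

trace-equivalent

P's transition system — 5 states:
  s0 = b.(0 + d.(0 + 0))\{a,b,c} + (c.b.0 + d.a.0)\{d} has moves ··b··> s1, ··c··> s2
  s1 = (0 + d.(0 + 0))\{a,b,c} has moves ··d··> s3
  s2 = (b.0)\{d} has moves ··b··> s4
  s3 = (0 + 0)\{a,b,c} has moves ∅
  s4 = 0\{d} has moves ∅
Q's transition system — 5 states:
  t0 = b.(d.(0 + 0))\{a,b,c} + (c.b.0 + d.a.0)\{d} has moves ··b··> t1, ··c··> t2
  t1 = (d.(0 + 0))\{a,b,c} has moves ··d··> t3
  t2 = (b.0)\{d} has moves ··b··> t4
  t3 = (0 + 0)\{a,b,c} has moves ∅
  t4 = 0\{d} has moves ∅
Coarsest stable partition (strong bisimilarity classes):
  B0 = {s0, t0}
  B1 = {s2, t2}
  B2 = {s3, s4, t3, t4}
  B3 = {s1, t1}
s0 ∈ B0, t0 ∈ B0 → same block
Bisimilar ⇒ trace-equivalent.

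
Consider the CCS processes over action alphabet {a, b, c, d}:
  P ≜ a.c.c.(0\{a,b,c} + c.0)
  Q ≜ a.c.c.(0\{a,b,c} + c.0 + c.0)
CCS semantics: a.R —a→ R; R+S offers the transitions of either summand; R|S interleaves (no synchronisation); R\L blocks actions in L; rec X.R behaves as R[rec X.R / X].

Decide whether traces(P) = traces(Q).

P's transition system — 5 states:
  m0 = a.c.c.(0\{a,b,c} + c.0) → -a-> m1
  m1 = c.c.(0\{a,b,c} + c.0) → -c-> m2
  m2 = c.(0\{a,b,c} + c.0) → -c-> m3
  m3 = 0\{a,b,c} + c.0 → -c-> m4
  m4 = 0 → ∅
Q's transition system — 5 states:
  n0 = a.c.c.(0\{a,b,c} + c.0 + c.0) → -a-> n1
  n1 = c.c.(0\{a,b,c} + c.0 + c.0) → -c-> n2
  n2 = c.(0\{a,b,c} + c.0 + c.0) → -c-> n3
  n3 = 0\{a,b,c} + c.0 + c.0 → -c-> n4
  n4 = 0 → ∅
Partition-refinement fixed point:
  B0 = {m0, n0}
  B1 = {m1, n1}
  B2 = {m2, n2}
  B3 = {m3, n3}
  B4 = {m4, n4}
m0 ∈ B0, n0 ∈ B0 → same block
Bisimilar ⇒ trace-equivalent.

trace-equivalent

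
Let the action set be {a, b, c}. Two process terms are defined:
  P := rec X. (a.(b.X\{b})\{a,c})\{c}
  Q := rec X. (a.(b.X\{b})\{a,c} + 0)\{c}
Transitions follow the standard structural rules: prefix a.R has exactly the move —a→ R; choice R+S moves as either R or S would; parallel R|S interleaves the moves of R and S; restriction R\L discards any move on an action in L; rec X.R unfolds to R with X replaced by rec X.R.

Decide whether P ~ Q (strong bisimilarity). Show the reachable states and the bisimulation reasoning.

P's transition system — 3 states:
  u0 = rec X. (a.(b.X\{b})\{a,c})\{c} ⊢ -a-> u1
  u1 = (b.(rec X. (a.(b.X\{b})\{a,c})\{c})\{b})\{a,c}\{c} ⊢ -b-> u2
  u2 = (rec X. (a.(b.X\{b})\{a,c})\{c})\{b}\{a,c}\{c} ⊢ ∅
Q's transition system — 3 states:
  v0 = rec X. (a.(b.X\{b})\{a,c} + 0)\{c} ⊢ -a-> v1
  v1 = (b.(rec X. (a.(b.X\{b})\{a,c} + 0)\{c})\{b})\{a,c}\{c} ⊢ -b-> v2
  v2 = (rec X. (a.(b.X\{b})\{a,c} + 0)\{c})\{b}\{a,c}\{c} ⊢ ∅
Partition-refinement fixed point:
  B0 = {u0, v0}
  B1 = {u1, v1}
  B2 = {u2, v2}
u0 ∈ B0, v0 ∈ B0 → same block

P ~ Q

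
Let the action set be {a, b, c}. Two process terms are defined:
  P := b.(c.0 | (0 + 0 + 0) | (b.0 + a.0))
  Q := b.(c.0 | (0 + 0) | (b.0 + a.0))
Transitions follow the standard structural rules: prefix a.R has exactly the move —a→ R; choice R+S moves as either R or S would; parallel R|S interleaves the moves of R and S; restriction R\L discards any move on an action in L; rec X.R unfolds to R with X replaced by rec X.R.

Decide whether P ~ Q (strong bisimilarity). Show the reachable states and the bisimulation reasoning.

P ~ Q

Reachable graph of P (5 states):
  m0 = b.(c.0 | (0 + 0 + 0) | (b.0 + a.0)) has moves ··b··> m1
  m1 = c.0 | (0 + 0 + 0) | (b.0 + a.0) has moves ··a··> m2, ··b··> m2, ··c··> m3
  m2 = c.0 | (0 + 0 + 0) | 0 has moves ··c··> m4
  m3 = 0 | (0 + 0 + 0) | (b.0 + a.0) has moves ··a··> m4, ··b··> m4
  m4 = 0 | (0 + 0 + 0) | 0 has moves deadlocked
Reachable graph of Q (5 states):
  n0 = b.(c.0 | (0 + 0) | (b.0 + a.0)) has moves ··b··> n1
  n1 = c.0 | (0 + 0) | (b.0 + a.0) has moves ··a··> n2, ··b··> n2, ··c··> n3
  n2 = c.0 | (0 + 0) | 0 has moves ··c··> n4
  n3 = 0 | (0 + 0) | (b.0 + a.0) has moves ··a··> n4, ··b··> n4
  n4 = 0 | (0 + 0) | 0 has moves deadlocked
Partition-refinement fixed point:
  B0 = {m0, n0}
  B1 = {m1, n1}
  B2 = {m2, n2}
  B3 = {m4, n4}
  B4 = {m3, n3}
m0 ∈ B0, n0 ∈ B0 → same block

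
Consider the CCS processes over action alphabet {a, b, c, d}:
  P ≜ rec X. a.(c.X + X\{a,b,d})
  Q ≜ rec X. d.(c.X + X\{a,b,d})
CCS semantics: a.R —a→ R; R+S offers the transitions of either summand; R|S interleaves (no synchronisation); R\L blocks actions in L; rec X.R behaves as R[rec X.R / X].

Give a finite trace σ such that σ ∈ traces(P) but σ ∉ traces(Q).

a

LTS(P): 2 reachable states
  s0 = rec X. a.(c.X + X\{a,b,d}) | =a=> s1
  s1 = c.(rec X. a.(c.X + X\{a,b,d})) + (rec X. a.(c.X + X\{a,b,d}))\{a,b,d} | =c=> s0
LTS(Q): 2 reachable states
  t0 = rec X. d.(c.X + X\{a,b,d}) | =d=> t1
  t1 = c.(rec X. d.(c.X + X\{a,b,d})) + (rec X. d.(c.X + X\{a,b,d}))\{a,b,d} | =c=> t0
Trace ⟨a⟩ through P, begin at {s0}:
  [1] a ⇒ {s1}
  ✓ P
Trace ⟨a⟩ through Q, begin at {t0}:
  [1] a ⇒ ∅  — Q cannot continue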